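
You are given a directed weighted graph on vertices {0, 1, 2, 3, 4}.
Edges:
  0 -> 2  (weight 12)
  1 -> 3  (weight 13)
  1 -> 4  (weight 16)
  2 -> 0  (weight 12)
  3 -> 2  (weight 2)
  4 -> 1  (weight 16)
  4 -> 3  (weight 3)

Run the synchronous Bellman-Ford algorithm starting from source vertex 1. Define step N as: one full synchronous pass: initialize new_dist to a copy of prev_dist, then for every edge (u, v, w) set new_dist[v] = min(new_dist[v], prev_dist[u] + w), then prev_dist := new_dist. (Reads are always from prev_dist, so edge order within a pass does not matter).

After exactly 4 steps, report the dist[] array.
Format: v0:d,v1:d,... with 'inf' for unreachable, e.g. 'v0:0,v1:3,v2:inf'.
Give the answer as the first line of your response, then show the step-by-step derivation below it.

v0:27,v1:0,v2:15,v3:13,v4:16

step 1: dist = v0:inf,v1:0,v2:inf,v3:13,v4:16
step 2: dist = v0:inf,v1:0,v2:15,v3:13,v4:16
step 3: dist = v0:27,v1:0,v2:15,v3:13,v4:16
step 4: dist = v0:27,v1:0,v2:15,v3:13,v4:16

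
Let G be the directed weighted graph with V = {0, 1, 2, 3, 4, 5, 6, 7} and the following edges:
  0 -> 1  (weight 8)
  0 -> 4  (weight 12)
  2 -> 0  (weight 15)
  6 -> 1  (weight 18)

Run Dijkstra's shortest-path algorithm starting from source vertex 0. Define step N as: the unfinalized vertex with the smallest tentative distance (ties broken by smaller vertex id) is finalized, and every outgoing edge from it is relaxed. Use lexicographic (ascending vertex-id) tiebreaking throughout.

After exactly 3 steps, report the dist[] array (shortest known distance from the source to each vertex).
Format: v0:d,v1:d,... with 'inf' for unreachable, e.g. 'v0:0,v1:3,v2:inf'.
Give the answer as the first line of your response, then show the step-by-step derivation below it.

v0:0,v1:8,v2:inf,v3:inf,v4:12,v5:inf,v6:inf,v7:inf

step 1: dist = v0:0,v1:8,v2:inf,v3:inf,v4:12,v5:inf,v6:inf,v7:inf
step 2: dist = v0:0,v1:8,v2:inf,v3:inf,v4:12,v5:inf,v6:inf,v7:inf
step 3: dist = v0:0,v1:8,v2:inf,v3:inf,v4:12,v5:inf,v6:inf,v7:inf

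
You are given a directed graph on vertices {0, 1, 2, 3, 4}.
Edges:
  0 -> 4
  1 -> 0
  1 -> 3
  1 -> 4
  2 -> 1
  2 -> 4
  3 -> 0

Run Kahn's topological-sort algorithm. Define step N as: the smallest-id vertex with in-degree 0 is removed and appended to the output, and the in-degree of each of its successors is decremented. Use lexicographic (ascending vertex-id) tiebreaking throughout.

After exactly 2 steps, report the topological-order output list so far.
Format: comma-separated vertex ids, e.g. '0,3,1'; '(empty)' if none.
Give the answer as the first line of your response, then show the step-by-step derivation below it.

2,1

step 1: output 2; order=[2]; indeg=(2,0,0,1,2)
step 2: output 1; order=[2,1]; indeg=(1,0,0,0,1)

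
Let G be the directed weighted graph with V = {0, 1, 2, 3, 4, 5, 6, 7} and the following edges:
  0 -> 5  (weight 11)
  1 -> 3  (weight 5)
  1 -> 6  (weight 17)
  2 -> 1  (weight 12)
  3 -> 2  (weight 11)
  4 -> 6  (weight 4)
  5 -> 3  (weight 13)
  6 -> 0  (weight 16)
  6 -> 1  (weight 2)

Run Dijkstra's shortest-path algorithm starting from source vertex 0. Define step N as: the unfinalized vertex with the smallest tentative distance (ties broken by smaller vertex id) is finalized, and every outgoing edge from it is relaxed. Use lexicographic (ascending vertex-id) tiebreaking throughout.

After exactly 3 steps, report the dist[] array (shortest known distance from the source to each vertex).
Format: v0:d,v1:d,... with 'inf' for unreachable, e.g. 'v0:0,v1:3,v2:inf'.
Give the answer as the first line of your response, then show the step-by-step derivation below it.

v0:0,v1:inf,v2:35,v3:24,v4:inf,v5:11,v6:inf,v7:inf

step 1: dist = v0:0,v1:inf,v2:inf,v3:inf,v4:inf,v5:11,v6:inf,v7:inf
step 2: dist = v0:0,v1:inf,v2:inf,v3:24,v4:inf,v5:11,v6:inf,v7:inf
step 3: dist = v0:0,v1:inf,v2:35,v3:24,v4:inf,v5:11,v6:inf,v7:inf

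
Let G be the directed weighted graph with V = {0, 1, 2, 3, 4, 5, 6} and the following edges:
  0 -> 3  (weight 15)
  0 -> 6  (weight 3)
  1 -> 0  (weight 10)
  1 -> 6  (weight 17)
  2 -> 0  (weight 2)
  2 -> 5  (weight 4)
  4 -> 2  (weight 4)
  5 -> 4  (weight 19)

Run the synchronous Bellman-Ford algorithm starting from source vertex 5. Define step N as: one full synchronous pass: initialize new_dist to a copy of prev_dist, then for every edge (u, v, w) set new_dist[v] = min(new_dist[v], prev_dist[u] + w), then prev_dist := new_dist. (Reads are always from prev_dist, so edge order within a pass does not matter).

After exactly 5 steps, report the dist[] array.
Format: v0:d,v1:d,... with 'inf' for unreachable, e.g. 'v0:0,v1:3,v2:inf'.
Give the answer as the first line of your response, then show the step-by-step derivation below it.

v0:25,v1:inf,v2:23,v3:40,v4:19,v5:0,v6:28

step 1: dist = v0:inf,v1:inf,v2:inf,v3:inf,v4:19,v5:0,v6:inf
step 2: dist = v0:inf,v1:inf,v2:23,v3:inf,v4:19,v5:0,v6:inf
step 3: dist = v0:25,v1:inf,v2:23,v3:inf,v4:19,v5:0,v6:inf
step 4: dist = v0:25,v1:inf,v2:23,v3:40,v4:19,v5:0,v6:28
step 5: dist = v0:25,v1:inf,v2:23,v3:40,v4:19,v5:0,v6:28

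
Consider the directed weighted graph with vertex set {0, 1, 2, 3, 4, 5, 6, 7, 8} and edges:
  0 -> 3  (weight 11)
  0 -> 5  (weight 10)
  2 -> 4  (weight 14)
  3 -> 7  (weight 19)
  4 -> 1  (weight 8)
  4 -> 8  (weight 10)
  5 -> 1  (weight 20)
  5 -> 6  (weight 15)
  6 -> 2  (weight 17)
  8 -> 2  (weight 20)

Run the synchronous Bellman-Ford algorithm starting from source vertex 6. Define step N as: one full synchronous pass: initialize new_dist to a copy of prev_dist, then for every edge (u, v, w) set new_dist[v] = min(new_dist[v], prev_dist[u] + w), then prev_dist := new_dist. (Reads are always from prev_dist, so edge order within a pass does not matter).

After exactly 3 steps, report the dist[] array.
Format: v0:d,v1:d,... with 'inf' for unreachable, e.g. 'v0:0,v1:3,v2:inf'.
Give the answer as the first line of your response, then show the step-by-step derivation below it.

v0:inf,v1:39,v2:17,v3:inf,v4:31,v5:inf,v6:0,v7:inf,v8:41

step 1: dist = v0:inf,v1:inf,v2:17,v3:inf,v4:inf,v5:inf,v6:0,v7:inf,v8:inf
step 2: dist = v0:inf,v1:inf,v2:17,v3:inf,v4:31,v5:inf,v6:0,v7:inf,v8:inf
step 3: dist = v0:inf,v1:39,v2:17,v3:inf,v4:31,v5:inf,v6:0,v7:inf,v8:41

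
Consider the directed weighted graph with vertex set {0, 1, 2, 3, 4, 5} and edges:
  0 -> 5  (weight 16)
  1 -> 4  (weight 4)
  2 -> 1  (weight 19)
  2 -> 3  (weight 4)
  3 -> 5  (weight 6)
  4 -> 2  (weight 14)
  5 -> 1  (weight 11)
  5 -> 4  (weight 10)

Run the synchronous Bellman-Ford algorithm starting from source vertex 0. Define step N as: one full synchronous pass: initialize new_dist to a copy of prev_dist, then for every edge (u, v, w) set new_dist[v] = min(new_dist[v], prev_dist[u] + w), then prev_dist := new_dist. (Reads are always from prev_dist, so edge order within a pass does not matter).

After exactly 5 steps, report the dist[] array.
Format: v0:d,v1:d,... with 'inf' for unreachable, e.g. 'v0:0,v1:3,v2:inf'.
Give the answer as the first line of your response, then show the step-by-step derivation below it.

v0:0,v1:27,v2:40,v3:44,v4:26,v5:16

step 1: dist = v0:0,v1:inf,v2:inf,v3:inf,v4:inf,v5:16
step 2: dist = v0:0,v1:27,v2:inf,v3:inf,v4:26,v5:16
step 3: dist = v0:0,v1:27,v2:40,v3:inf,v4:26,v5:16
step 4: dist = v0:0,v1:27,v2:40,v3:44,v4:26,v5:16
step 5: dist = v0:0,v1:27,v2:40,v3:44,v4:26,v5:16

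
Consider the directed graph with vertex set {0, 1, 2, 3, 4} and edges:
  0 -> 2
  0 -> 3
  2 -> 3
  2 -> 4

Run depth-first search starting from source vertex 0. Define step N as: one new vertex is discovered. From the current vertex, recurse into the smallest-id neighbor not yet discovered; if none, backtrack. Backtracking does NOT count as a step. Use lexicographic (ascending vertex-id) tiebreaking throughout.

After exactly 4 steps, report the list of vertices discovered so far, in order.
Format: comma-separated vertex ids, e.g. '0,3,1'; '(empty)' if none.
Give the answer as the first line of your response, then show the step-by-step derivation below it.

0,2,3,4

step 1: discover 0; path=0; order=0
step 2: discover 2; path=0>2; order=0,2
step 3: discover 3; path=0>2>3; order=0,2,3
step 4: discover 4; path=0>2>4; order=0,2,3,4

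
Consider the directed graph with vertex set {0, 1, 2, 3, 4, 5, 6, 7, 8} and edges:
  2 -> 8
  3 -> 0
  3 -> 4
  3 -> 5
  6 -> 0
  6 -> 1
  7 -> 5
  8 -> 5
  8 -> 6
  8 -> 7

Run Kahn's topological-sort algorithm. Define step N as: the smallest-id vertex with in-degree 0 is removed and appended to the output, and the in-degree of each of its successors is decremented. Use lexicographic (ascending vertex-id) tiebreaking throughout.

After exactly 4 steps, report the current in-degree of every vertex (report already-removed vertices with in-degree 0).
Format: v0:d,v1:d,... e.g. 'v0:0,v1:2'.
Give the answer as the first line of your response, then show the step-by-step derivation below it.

v0:1,v1:1,v2:0,v3:0,v4:0,v5:1,v6:0,v7:0,v8:0

step 1: output 2; order=[2]; indeg=(2,1,0,0,1,3,1,1,0)
step 2: output 3; order=[2,3]; indeg=(1,1,0,0,0,2,1,1,0)
step 3: output 4; order=[2,3,4]; indeg=(1,1,0,0,0,2,1,1,0)
step 4: output 8; order=[2,3,4,8]; indeg=(1,1,0,0,0,1,0,0,0)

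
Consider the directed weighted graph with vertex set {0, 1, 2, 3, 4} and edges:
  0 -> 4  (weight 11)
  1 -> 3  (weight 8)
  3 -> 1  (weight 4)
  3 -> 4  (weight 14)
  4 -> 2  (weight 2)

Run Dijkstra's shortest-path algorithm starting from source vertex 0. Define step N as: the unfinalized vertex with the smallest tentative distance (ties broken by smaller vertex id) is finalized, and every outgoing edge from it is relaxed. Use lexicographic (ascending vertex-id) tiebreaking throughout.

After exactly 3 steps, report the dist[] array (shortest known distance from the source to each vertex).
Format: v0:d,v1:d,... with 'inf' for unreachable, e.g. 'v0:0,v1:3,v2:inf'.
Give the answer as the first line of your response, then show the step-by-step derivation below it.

v0:0,v1:inf,v2:13,v3:inf,v4:11

step 1: dist = v0:0,v1:inf,v2:inf,v3:inf,v4:11
step 2: dist = v0:0,v1:inf,v2:13,v3:inf,v4:11
step 3: dist = v0:0,v1:inf,v2:13,v3:inf,v4:11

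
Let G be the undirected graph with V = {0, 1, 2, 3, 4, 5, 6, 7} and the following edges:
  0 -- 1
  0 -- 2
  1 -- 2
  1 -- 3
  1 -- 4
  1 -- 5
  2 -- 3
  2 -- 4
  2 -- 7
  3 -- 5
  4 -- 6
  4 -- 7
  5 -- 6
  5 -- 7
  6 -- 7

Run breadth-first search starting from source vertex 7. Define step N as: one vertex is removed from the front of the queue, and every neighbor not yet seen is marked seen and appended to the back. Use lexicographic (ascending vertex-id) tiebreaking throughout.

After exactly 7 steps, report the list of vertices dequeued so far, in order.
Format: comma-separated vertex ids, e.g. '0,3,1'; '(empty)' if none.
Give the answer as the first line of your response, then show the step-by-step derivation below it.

7,2,4,5,6,0,1

step 1: dequeue 7; queue=[2,4,5,6]; order=7
step 2: dequeue 2; queue=[4,5,6,0,1,3]; order=7,2
step 3: dequeue 4; queue=[5,6,0,1,3]; order=7,2,4
step 4: dequeue 5; queue=[6,0,1,3]; order=7,2,4,5
step 5: dequeue 6; queue=[0,1,3]; order=7,2,4,5,6
step 6: dequeue 0; queue=[1,3]; order=7,2,4,5,6,0
step 7: dequeue 1; queue=[3]; order=7,2,4,5,6,0,1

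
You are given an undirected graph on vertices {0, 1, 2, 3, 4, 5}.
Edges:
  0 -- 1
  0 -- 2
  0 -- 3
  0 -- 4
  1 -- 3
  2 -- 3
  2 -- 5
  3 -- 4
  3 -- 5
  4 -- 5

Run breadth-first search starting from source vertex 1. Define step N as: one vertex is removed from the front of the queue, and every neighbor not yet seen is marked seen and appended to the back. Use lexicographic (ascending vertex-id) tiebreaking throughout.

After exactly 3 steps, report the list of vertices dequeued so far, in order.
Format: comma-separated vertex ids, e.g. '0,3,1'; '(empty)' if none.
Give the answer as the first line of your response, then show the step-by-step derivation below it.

1,0,3

step 1: dequeue 1; queue=[0,3]; order=1
step 2: dequeue 0; queue=[3,2,4]; order=1,0
step 3: dequeue 3; queue=[2,4,5]; order=1,0,3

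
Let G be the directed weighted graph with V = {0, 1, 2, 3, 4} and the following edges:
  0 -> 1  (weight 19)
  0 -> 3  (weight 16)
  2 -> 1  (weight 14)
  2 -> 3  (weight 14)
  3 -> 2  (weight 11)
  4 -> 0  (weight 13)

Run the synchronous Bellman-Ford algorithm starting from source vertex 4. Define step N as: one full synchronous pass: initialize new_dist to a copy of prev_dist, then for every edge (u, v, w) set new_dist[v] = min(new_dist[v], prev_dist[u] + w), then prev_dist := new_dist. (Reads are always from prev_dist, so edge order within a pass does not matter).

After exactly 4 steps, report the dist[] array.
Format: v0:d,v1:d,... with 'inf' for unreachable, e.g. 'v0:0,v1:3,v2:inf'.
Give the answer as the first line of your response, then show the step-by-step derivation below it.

v0:13,v1:32,v2:40,v3:29,v4:0

step 1: dist = v0:13,v1:inf,v2:inf,v3:inf,v4:0
step 2: dist = v0:13,v1:32,v2:inf,v3:29,v4:0
step 3: dist = v0:13,v1:32,v2:40,v3:29,v4:0
step 4: dist = v0:13,v1:32,v2:40,v3:29,v4:0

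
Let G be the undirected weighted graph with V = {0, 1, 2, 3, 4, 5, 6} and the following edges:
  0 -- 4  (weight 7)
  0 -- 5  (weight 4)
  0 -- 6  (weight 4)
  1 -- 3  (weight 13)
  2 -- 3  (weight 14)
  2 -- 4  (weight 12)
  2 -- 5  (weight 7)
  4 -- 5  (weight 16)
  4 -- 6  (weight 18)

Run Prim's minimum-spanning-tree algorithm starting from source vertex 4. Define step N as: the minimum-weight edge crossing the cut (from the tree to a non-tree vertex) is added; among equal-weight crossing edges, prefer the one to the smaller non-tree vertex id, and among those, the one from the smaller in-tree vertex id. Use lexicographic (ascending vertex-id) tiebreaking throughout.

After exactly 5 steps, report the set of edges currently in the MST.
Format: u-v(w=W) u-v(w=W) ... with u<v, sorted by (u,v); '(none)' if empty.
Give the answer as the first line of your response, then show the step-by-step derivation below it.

0-4(w=7) 0-5(w=4) 0-6(w=4) 2-3(w=14) 2-5(w=7)

step 1: add edge 0-4 (w=7); MST = {0-4(w=7)}
step 2: add edge 0-5 (w=4); MST = {0-4(w=7) 0-5(w=4)}
step 3: add edge 0-6 (w=4); MST = {0-4(w=7) 0-5(w=4) 0-6(w=4)}
step 4: add edge 2-5 (w=7); MST = {0-4(w=7) 0-5(w=4) 0-6(w=4) 2-5(w=7)}
step 5: add edge 2-3 (w=14); MST = {0-4(w=7) 0-5(w=4) 0-6(w=4) 2-3(w=14) 2-5(w=7)}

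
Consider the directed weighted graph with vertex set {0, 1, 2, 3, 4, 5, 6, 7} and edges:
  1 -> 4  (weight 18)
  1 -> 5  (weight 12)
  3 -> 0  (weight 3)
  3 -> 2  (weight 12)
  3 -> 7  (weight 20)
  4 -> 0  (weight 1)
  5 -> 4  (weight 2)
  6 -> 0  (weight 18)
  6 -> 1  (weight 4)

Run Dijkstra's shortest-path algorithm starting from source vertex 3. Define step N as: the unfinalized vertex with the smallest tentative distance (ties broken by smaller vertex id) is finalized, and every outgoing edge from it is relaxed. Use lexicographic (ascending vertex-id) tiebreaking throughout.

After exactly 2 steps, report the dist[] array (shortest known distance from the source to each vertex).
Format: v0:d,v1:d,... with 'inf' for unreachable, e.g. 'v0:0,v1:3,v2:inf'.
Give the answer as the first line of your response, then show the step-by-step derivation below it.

v0:3,v1:inf,v2:12,v3:0,v4:inf,v5:inf,v6:inf,v7:20

step 1: dist = v0:3,v1:inf,v2:12,v3:0,v4:inf,v5:inf,v6:inf,v7:20
step 2: dist = v0:3,v1:inf,v2:12,v3:0,v4:inf,v5:inf,v6:inf,v7:20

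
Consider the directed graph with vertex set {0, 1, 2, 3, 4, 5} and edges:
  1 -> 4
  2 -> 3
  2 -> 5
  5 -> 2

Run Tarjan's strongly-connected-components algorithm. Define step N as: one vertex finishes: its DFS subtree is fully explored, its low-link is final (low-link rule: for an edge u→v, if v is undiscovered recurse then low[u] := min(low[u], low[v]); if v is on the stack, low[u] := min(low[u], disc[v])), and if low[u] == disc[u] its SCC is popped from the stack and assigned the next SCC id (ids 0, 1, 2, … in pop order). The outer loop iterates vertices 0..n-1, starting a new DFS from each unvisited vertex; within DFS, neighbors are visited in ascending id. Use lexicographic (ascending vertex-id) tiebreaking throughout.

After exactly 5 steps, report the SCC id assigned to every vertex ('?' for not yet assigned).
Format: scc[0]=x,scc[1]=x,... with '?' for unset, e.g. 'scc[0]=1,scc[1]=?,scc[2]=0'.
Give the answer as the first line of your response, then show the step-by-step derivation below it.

scc[0]=0,scc[1]=2,scc[2]=?,scc[3]=3,scc[4]=1,scc[5]=?

step 1: low=(low[0]=0,low[1]=?,low[2]=?,low[3]=?,low[4]=?,low[5]=?); scc=(scc[0]=0,scc[1]=?,scc[2]=?,scc[3]=?,scc[4]=?,scc[5]=?)
step 2: low=(low[0]=0,low[1]=1,low[2]=?,low[3]=?,low[4]=2,low[5]=?); scc=(scc[0]=0,scc[1]=?,scc[2]=?,scc[3]=?,scc[4]=1,scc[5]=?)
step 3: low=(low[0]=0,low[1]=1,low[2]=?,low[3]=?,low[4]=2,low[5]=?); scc=(scc[0]=0,scc[1]=2,scc[2]=?,scc[3]=?,scc[4]=1,scc[5]=?)
step 4: low=(low[0]=0,low[1]=1,low[2]=3,low[3]=4,low[4]=2,low[5]=?); scc=(scc[0]=0,scc[1]=2,scc[2]=?,scc[3]=3,scc[4]=1,scc[5]=?)
step 5: low=(low[0]=0,low[1]=1,low[2]=3,low[3]=4,low[4]=2,low[5]=3); scc=(scc[0]=0,scc[1]=2,scc[2]=?,scc[3]=3,scc[4]=1,scc[5]=?)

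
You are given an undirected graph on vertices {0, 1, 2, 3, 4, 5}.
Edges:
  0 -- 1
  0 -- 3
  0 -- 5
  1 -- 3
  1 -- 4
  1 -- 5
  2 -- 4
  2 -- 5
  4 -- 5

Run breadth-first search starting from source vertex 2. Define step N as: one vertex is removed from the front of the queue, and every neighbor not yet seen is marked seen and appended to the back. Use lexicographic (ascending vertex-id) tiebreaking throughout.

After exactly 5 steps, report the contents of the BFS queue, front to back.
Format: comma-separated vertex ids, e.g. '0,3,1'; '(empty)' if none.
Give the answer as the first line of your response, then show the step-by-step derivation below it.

3

step 1: dequeue 2; queue=[4,5]; order=2
step 2: dequeue 4; queue=[5,1]; order=2,4
step 3: dequeue 5; queue=[1,0]; order=2,4,5
step 4: dequeue 1; queue=[0,3]; order=2,4,5,1
step 5: dequeue 0; queue=[3]; order=2,4,5,1,0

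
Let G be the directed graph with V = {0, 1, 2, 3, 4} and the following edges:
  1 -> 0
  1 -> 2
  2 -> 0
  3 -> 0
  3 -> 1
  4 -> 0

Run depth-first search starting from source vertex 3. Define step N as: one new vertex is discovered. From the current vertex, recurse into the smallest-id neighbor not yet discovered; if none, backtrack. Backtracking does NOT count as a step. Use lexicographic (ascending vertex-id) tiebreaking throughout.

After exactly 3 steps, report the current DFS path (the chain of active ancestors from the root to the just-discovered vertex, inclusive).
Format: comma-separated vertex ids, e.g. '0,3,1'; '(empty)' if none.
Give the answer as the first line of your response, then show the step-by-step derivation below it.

3,1

step 1: discover 3; path=3; order=3
step 2: discover 0; path=3>0; order=3,0
step 3: discover 1; path=3>1; order=3,0,1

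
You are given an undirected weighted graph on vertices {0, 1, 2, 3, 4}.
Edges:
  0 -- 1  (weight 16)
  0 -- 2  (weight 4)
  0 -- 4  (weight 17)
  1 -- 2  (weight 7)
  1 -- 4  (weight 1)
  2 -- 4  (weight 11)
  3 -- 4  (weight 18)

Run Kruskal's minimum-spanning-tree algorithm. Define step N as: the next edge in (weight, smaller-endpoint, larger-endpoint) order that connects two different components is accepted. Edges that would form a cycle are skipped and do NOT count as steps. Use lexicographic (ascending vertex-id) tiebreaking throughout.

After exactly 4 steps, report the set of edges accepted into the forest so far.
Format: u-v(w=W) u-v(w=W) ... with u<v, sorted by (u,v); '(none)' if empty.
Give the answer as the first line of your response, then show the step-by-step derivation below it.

0-2(w=4) 1-2(w=7) 1-4(w=1) 3-4(w=18)

step 1: add edge 1-4 (w=1); MST = {1-4(w=1)}
step 2: add edge 0-2 (w=4); MST = {0-2(w=4) 1-4(w=1)}
step 3: add edge 1-2 (w=7); MST = {0-2(w=4) 1-2(w=7) 1-4(w=1)}
step 4: add edge 3-4 (w=18); MST = {0-2(w=4) 1-2(w=7) 1-4(w=1) 3-4(w=18)}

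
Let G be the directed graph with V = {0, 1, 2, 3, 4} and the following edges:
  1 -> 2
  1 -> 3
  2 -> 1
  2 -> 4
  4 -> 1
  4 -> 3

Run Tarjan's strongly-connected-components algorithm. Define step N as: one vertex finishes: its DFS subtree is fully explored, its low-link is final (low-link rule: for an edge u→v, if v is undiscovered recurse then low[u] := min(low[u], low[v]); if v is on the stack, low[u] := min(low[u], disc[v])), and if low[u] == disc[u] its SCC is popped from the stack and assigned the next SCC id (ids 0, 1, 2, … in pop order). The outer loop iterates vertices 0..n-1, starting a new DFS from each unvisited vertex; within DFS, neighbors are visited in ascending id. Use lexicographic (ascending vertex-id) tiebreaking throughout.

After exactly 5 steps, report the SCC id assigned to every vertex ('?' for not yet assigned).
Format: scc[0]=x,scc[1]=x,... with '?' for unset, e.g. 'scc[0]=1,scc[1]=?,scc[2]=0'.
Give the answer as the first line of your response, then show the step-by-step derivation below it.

scc[0]=0,scc[1]=2,scc[2]=2,scc[3]=1,scc[4]=2

step 1: low=(low[0]=0,low[1]=?,low[2]=?,low[3]=?,low[4]=?); scc=(scc[0]=0,scc[1]=?,scc[2]=?,scc[3]=?,scc[4]=?)
step 2: low=(low[0]=0,low[1]=1,low[2]=1,low[3]=4,low[4]=1); scc=(scc[0]=0,scc[1]=?,scc[2]=?,scc[3]=1,scc[4]=?)
step 3: low=(low[0]=0,low[1]=1,low[2]=1,low[3]=4,low[4]=1); scc=(scc[0]=0,scc[1]=?,scc[2]=?,scc[3]=1,scc[4]=?)
step 4: low=(low[0]=0,low[1]=1,low[2]=1,low[3]=4,low[4]=1); scc=(scc[0]=0,scc[1]=?,scc[2]=?,scc[3]=1,scc[4]=?)
step 5: low=(low[0]=0,low[1]=1,low[2]=1,low[3]=4,low[4]=1); scc=(scc[0]=0,scc[1]=2,scc[2]=2,scc[3]=1,scc[4]=2)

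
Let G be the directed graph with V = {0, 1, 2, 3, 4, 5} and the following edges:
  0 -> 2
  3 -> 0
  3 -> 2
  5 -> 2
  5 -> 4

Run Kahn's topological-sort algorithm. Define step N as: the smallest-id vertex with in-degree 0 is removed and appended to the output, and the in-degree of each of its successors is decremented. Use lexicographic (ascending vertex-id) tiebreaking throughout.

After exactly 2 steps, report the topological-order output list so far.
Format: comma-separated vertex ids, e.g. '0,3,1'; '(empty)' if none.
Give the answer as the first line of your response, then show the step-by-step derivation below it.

1,3

step 1: output 1; order=[1]; indeg=(1,0,3,0,1,0)
step 2: output 3; order=[1,3]; indeg=(0,0,2,0,1,0)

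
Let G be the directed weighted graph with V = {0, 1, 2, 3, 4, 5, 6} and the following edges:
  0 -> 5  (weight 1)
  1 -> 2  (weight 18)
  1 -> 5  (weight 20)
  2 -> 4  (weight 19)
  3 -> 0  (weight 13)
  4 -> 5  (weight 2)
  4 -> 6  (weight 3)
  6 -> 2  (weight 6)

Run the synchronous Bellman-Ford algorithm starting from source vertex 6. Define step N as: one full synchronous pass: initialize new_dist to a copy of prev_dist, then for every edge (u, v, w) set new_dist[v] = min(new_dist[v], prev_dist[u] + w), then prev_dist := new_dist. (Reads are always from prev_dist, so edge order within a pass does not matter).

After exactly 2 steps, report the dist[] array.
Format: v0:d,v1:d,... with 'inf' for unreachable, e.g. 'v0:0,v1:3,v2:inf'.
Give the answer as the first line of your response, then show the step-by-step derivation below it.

v0:inf,v1:inf,v2:6,v3:inf,v4:25,v5:inf,v6:0

step 1: dist = v0:inf,v1:inf,v2:6,v3:inf,v4:inf,v5:inf,v6:0
step 2: dist = v0:inf,v1:inf,v2:6,v3:inf,v4:25,v5:inf,v6:0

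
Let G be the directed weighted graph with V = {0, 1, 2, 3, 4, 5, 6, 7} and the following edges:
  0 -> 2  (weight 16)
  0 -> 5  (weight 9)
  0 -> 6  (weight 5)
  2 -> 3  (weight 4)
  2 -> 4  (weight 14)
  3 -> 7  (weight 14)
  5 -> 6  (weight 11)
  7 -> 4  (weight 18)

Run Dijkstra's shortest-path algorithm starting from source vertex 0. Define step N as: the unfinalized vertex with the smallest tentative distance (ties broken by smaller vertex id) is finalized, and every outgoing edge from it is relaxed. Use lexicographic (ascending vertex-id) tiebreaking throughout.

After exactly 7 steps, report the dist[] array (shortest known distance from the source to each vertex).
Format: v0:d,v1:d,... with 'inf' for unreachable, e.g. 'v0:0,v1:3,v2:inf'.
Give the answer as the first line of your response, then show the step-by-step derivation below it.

v0:0,v1:inf,v2:16,v3:20,v4:30,v5:9,v6:5,v7:34

step 1: dist = v0:0,v1:inf,v2:16,v3:inf,v4:inf,v5:9,v6:5,v7:inf
step 2: dist = v0:0,v1:inf,v2:16,v3:inf,v4:inf,v5:9,v6:5,v7:inf
step 3: dist = v0:0,v1:inf,v2:16,v3:inf,v4:inf,v5:9,v6:5,v7:inf
step 4: dist = v0:0,v1:inf,v2:16,v3:20,v4:30,v5:9,v6:5,v7:inf
step 5: dist = v0:0,v1:inf,v2:16,v3:20,v4:30,v5:9,v6:5,v7:34
step 6: dist = v0:0,v1:inf,v2:16,v3:20,v4:30,v5:9,v6:5,v7:34
step 7: dist = v0:0,v1:inf,v2:16,v3:20,v4:30,v5:9,v6:5,v7:34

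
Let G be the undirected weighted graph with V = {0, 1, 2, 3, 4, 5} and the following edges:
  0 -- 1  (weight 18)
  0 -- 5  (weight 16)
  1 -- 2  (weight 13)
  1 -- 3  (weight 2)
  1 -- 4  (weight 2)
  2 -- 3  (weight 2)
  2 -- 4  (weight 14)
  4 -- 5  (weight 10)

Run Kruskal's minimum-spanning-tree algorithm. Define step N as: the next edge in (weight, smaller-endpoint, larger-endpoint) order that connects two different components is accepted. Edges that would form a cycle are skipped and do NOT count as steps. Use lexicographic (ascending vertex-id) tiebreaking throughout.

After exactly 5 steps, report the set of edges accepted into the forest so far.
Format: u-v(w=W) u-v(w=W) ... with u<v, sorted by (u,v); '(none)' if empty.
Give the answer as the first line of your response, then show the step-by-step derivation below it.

0-5(w=16) 1-3(w=2) 1-4(w=2) 2-3(w=2) 4-5(w=10)

step 1: add edge 1-3 (w=2); MST = {1-3(w=2)}
step 2: add edge 1-4 (w=2); MST = {1-3(w=2) 1-4(w=2)}
step 3: add edge 2-3 (w=2); MST = {1-3(w=2) 1-4(w=2) 2-3(w=2)}
step 4: add edge 4-5 (w=10); MST = {1-3(w=2) 1-4(w=2) 2-3(w=2) 4-5(w=10)}
step 5: add edge 0-5 (w=16); MST = {0-5(w=16) 1-3(w=2) 1-4(w=2) 2-3(w=2) 4-5(w=10)}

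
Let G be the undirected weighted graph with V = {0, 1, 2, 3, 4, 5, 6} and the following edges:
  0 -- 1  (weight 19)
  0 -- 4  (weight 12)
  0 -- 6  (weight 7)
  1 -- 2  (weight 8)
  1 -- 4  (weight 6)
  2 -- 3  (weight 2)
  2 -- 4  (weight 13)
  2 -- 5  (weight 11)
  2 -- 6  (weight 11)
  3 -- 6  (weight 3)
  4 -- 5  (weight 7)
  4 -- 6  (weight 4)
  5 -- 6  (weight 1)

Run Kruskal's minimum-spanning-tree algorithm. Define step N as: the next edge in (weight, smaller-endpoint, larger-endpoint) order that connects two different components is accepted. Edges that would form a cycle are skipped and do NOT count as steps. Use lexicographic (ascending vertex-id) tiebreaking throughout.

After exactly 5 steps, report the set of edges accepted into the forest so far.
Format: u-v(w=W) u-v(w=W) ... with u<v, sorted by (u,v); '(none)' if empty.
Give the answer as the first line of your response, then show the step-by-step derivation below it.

1-4(w=6) 2-3(w=2) 3-6(w=3) 4-6(w=4) 5-6(w=1)

step 1: add edge 5-6 (w=1); MST = {5-6(w=1)}
step 2: add edge 2-3 (w=2); MST = {2-3(w=2) 5-6(w=1)}
step 3: add edge 3-6 (w=3); MST = {2-3(w=2) 3-6(w=3) 5-6(w=1)}
step 4: add edge 4-6 (w=4); MST = {2-3(w=2) 3-6(w=3) 4-6(w=4) 5-6(w=1)}
step 5: add edge 1-4 (w=6); MST = {1-4(w=6) 2-3(w=2) 3-6(w=3) 4-6(w=4) 5-6(w=1)}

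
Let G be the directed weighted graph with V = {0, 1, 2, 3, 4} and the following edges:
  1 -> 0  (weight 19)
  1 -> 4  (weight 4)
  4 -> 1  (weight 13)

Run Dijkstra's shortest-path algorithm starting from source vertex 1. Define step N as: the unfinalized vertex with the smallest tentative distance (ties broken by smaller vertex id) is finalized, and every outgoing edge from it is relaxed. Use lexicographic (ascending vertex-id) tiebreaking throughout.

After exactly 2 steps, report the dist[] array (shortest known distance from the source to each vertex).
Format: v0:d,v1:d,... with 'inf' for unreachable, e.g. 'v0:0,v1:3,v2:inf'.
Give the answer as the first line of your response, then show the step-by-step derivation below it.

v0:19,v1:0,v2:inf,v3:inf,v4:4

step 1: dist = v0:19,v1:0,v2:inf,v3:inf,v4:4
step 2: dist = v0:19,v1:0,v2:inf,v3:inf,v4:4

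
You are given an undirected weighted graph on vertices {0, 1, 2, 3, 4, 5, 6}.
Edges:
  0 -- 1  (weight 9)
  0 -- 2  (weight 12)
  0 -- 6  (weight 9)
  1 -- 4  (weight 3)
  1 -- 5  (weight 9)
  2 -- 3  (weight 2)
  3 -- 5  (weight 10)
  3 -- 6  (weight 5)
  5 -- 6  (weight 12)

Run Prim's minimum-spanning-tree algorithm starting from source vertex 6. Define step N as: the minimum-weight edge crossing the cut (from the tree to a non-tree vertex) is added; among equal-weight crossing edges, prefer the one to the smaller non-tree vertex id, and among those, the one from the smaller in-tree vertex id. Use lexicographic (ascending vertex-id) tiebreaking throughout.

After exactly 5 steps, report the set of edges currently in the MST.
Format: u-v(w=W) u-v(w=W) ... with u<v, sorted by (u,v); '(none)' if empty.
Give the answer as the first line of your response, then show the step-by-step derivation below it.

0-1(w=9) 0-6(w=9) 1-4(w=3) 2-3(w=2) 3-6(w=5)

step 1: add edge 3-6 (w=5); MST = {3-6(w=5)}
step 2: add edge 2-3 (w=2); MST = {2-3(w=2) 3-6(w=5)}
step 3: add edge 0-6 (w=9); MST = {0-6(w=9) 2-3(w=2) 3-6(w=5)}
step 4: add edge 0-1 (w=9); MST = {0-1(w=9) 0-6(w=9) 2-3(w=2) 3-6(w=5)}
step 5: add edge 1-4 (w=3); MST = {0-1(w=9) 0-6(w=9) 1-4(w=3) 2-3(w=2) 3-6(w=5)}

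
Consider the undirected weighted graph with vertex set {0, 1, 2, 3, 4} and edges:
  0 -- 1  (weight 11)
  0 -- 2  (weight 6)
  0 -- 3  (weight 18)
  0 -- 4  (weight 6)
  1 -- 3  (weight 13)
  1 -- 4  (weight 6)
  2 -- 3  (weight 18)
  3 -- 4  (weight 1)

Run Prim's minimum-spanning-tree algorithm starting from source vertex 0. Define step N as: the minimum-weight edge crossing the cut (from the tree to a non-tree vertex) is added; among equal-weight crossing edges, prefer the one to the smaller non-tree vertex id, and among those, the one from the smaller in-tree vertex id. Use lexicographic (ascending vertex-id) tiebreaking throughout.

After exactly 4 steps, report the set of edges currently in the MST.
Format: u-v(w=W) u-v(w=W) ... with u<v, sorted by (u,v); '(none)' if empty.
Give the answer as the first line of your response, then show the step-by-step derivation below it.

0-2(w=6) 0-4(w=6) 1-4(w=6) 3-4(w=1)

step 1: add edge 0-2 (w=6); MST = {0-2(w=6)}
step 2: add edge 0-4 (w=6); MST = {0-2(w=6) 0-4(w=6)}
step 3: add edge 3-4 (w=1); MST = {0-2(w=6) 0-4(w=6) 3-4(w=1)}
step 4: add edge 1-4 (w=6); MST = {0-2(w=6) 0-4(w=6) 1-4(w=6) 3-4(w=1)}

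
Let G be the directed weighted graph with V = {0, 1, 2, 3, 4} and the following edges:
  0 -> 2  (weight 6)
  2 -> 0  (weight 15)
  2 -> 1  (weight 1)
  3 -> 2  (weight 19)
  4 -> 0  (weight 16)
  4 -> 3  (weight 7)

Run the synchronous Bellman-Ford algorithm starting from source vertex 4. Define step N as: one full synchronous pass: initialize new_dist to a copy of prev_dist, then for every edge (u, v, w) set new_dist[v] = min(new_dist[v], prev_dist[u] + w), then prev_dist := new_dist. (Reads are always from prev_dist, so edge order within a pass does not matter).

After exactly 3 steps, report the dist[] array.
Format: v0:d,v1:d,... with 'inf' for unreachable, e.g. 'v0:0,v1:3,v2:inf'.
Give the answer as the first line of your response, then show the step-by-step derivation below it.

v0:16,v1:23,v2:22,v3:7,v4:0

step 1: dist = v0:16,v1:inf,v2:inf,v3:7,v4:0
step 2: dist = v0:16,v1:inf,v2:22,v3:7,v4:0
step 3: dist = v0:16,v1:23,v2:22,v3:7,v4:0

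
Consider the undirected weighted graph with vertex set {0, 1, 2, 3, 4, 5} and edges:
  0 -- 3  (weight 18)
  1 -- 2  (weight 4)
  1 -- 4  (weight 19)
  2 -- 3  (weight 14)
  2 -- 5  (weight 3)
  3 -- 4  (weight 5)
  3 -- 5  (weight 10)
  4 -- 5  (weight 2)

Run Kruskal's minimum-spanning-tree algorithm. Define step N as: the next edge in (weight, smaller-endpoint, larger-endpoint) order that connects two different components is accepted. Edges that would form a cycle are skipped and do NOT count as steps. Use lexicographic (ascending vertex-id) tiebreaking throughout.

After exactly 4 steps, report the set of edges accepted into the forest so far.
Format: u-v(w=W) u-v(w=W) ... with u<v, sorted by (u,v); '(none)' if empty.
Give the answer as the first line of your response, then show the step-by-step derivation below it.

1-2(w=4) 2-5(w=3) 3-4(w=5) 4-5(w=2)

step 1: add edge 4-5 (w=2); MST = {4-5(w=2)}
step 2: add edge 2-5 (w=3); MST = {2-5(w=3) 4-5(w=2)}
step 3: add edge 1-2 (w=4); MST = {1-2(w=4) 2-5(w=3) 4-5(w=2)}
step 4: add edge 3-4 (w=5); MST = {1-2(w=4) 2-5(w=3) 3-4(w=5) 4-5(w=2)}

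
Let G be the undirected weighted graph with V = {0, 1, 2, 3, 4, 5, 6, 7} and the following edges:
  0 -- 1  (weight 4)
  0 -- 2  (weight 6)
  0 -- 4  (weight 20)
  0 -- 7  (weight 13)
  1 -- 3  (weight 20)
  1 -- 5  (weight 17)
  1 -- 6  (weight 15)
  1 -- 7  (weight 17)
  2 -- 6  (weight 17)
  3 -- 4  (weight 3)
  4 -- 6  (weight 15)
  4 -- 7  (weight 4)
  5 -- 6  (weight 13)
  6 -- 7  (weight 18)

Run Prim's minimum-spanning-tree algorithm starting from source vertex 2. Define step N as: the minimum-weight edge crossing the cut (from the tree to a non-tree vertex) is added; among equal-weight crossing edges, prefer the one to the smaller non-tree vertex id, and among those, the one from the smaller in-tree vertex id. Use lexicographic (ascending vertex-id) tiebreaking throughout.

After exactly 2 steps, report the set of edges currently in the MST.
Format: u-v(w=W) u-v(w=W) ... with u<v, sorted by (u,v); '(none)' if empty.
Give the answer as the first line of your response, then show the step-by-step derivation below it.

0-1(w=4) 0-2(w=6)

step 1: add edge 0-2 (w=6); MST = {0-2(w=6)}
step 2: add edge 0-1 (w=4); MST = {0-1(w=4) 0-2(w=6)}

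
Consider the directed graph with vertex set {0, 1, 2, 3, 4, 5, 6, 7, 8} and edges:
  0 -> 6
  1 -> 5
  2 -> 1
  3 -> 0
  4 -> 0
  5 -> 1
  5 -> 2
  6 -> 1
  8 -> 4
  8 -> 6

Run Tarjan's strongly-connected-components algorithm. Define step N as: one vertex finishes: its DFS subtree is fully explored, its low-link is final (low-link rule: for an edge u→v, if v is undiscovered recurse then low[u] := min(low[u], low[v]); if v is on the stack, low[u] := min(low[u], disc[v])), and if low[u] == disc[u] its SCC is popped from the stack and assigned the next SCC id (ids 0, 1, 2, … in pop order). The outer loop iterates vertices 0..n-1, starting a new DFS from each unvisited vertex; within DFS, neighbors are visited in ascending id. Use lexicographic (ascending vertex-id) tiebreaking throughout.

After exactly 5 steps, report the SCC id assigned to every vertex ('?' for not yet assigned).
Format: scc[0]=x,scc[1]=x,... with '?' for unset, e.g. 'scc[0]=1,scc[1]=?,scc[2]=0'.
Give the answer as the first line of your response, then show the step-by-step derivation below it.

scc[0]=2,scc[1]=0,scc[2]=0,scc[3]=?,scc[4]=?,scc[5]=0,scc[6]=1,scc[7]=?,scc[8]=?

step 1: low=(low[0]=0,low[1]=2,low[2]=2,low[3]=?,low[4]=?,low[5]=2,low[6]=1,low[7]=?,low[8]=?); scc=(scc[0]=?,scc[1]=?,scc[2]=?,scc[3]=?,scc[4]=?,scc[5]=?,scc[6]=?,scc[7]=?,scc[8]=?)
step 2: low=(low[0]=0,low[1]=2,low[2]=2,low[3]=?,low[4]=?,low[5]=2,low[6]=1,low[7]=?,low[8]=?); scc=(scc[0]=?,scc[1]=?,scc[2]=?,scc[3]=?,scc[4]=?,scc[5]=?,scc[6]=?,scc[7]=?,scc[8]=?)
step 3: low=(low[0]=0,low[1]=2,low[2]=2,low[3]=?,low[4]=?,low[5]=2,low[6]=1,low[7]=?,low[8]=?); scc=(scc[0]=?,scc[1]=0,scc[2]=0,scc[3]=?,scc[4]=?,scc[5]=0,scc[6]=?,scc[7]=?,scc[8]=?)
step 4: low=(low[0]=0,low[1]=2,low[2]=2,low[3]=?,low[4]=?,low[5]=2,low[6]=1,low[7]=?,low[8]=?); scc=(scc[0]=?,scc[1]=0,scc[2]=0,scc[3]=?,scc[4]=?,scc[5]=0,scc[6]=1,scc[7]=?,scc[8]=?)
step 5: low=(low[0]=0,low[1]=2,low[2]=2,low[3]=?,low[4]=?,low[5]=2,low[6]=1,low[7]=?,low[8]=?); scc=(scc[0]=2,scc[1]=0,scc[2]=0,scc[3]=?,scc[4]=?,scc[5]=0,scc[6]=1,scc[7]=?,scc[8]=?)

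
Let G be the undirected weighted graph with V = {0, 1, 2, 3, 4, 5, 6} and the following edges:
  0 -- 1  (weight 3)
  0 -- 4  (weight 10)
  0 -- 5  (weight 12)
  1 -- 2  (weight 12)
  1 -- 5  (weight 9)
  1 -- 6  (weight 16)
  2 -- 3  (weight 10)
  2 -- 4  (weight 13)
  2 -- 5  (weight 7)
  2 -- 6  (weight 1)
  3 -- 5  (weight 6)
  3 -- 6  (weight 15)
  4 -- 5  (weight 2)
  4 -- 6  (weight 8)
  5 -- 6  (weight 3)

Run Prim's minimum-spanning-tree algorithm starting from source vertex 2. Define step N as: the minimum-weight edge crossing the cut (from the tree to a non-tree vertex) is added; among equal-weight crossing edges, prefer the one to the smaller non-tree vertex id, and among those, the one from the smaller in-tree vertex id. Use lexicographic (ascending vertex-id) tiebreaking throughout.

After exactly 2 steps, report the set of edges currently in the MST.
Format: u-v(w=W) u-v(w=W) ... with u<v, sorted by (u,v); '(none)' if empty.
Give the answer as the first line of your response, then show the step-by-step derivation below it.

2-6(w=1) 5-6(w=3)

step 1: add edge 2-6 (w=1); MST = {2-6(w=1)}
step 2: add edge 5-6 (w=3); MST = {2-6(w=1) 5-6(w=3)}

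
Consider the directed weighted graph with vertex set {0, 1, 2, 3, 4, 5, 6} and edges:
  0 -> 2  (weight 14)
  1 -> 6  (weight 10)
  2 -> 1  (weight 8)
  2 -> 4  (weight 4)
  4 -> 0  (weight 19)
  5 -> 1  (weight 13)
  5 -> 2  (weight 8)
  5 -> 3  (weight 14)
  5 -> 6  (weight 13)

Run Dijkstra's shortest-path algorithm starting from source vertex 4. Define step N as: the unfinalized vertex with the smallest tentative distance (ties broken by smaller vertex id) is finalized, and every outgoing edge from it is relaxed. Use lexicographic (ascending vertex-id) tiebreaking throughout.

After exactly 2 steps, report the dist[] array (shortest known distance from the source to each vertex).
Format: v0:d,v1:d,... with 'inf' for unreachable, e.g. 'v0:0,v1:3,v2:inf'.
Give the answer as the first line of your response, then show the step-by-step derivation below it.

v0:19,v1:inf,v2:33,v3:inf,v4:0,v5:inf,v6:inf

step 1: dist = v0:19,v1:inf,v2:inf,v3:inf,v4:0,v5:inf,v6:inf
step 2: dist = v0:19,v1:inf,v2:33,v3:inf,v4:0,v5:inf,v6:inf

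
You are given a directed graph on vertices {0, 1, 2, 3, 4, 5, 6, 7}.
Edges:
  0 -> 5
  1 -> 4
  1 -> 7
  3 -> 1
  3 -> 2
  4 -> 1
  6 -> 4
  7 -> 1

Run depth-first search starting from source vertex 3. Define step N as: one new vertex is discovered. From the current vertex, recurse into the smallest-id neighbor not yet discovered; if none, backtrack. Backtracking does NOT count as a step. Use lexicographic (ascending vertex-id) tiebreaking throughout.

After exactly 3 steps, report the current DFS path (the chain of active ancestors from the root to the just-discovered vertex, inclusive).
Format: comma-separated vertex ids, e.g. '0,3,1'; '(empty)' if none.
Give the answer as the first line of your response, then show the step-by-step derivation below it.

3,1,4

step 1: discover 3; path=3; order=3
step 2: discover 1; path=3>1; order=3,1
step 3: discover 4; path=3>1>4; order=3,1,4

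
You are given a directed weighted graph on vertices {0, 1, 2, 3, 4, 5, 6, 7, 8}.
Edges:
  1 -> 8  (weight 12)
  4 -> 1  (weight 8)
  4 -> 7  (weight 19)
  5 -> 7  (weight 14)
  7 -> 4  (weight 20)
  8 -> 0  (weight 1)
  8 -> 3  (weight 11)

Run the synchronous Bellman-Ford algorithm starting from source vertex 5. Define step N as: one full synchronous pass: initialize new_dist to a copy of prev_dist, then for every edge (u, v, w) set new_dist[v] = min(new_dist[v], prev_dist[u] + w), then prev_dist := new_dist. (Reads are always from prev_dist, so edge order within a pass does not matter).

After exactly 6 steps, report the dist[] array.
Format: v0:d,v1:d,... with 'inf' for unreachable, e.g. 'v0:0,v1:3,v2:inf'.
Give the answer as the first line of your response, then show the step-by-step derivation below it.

v0:55,v1:42,v2:inf,v3:65,v4:34,v5:0,v6:inf,v7:14,v8:54

step 1: dist = v0:inf,v1:inf,v2:inf,v3:inf,v4:inf,v5:0,v6:inf,v7:14,v8:inf
step 2: dist = v0:inf,v1:inf,v2:inf,v3:inf,v4:34,v5:0,v6:inf,v7:14,v8:inf
step 3: dist = v0:inf,v1:42,v2:inf,v3:inf,v4:34,v5:0,v6:inf,v7:14,v8:inf
step 4: dist = v0:inf,v1:42,v2:inf,v3:inf,v4:34,v5:0,v6:inf,v7:14,v8:54
step 5: dist = v0:55,v1:42,v2:inf,v3:65,v4:34,v5:0,v6:inf,v7:14,v8:54
step 6: dist = v0:55,v1:42,v2:inf,v3:65,v4:34,v5:0,v6:inf,v7:14,v8:54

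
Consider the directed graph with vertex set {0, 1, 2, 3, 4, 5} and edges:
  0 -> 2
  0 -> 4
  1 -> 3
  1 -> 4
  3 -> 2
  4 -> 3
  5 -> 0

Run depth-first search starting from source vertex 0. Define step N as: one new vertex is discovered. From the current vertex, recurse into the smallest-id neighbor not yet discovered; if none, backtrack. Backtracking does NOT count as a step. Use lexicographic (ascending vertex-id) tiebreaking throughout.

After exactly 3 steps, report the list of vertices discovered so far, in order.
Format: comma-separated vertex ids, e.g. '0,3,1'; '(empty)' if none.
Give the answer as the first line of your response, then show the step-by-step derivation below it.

0,2,4

step 1: discover 0; path=0; order=0
step 2: discover 2; path=0>2; order=0,2
step 3: discover 4; path=0>4; order=0,2,4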